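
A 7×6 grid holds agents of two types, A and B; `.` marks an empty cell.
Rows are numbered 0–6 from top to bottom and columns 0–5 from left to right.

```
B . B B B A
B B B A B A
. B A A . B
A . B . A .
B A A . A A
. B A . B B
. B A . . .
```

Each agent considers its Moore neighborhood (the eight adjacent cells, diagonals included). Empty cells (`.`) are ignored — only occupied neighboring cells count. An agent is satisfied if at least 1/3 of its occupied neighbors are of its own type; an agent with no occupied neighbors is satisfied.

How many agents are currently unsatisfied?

3

(0,0)B 2/2 ok
(0,2)B 3/4 ok
(0,3)B 4/5 ok
(0,4)B 2/5 ok
(0,5)A 1/3 ok
(1,0)B 3/3 ok
(1,1)B 5/6 ok
(1,2)B 4/7 ok
(1,3)A 2/7 unhappy
(1,4)B 3/7 ok
(1,5)A 1/4 unhappy
(2,1)B 4/6 ok
(2,2)A 2/6 ok
(2,3)A 3/6 ok
(2,5)B 1/3 ok
(3,0)A 1/3 ok
(3,2)B 1/5 unhappy
(3,4)A 3/4 ok
(4,0)B 1/3 ok
(4,1)A 3/6 ok
(4,2)A 2/4 ok
(4,4)A 2/4 ok
(4,5)A 2/4 ok
(5,1)B 2/6 ok
(5,2)A 3/5 ok
(5,4)B 1/3 ok
(5,5)B 1/3 ok
(6,1)B 1/3 ok
(6,2)A 1/3 ok
Unsatisfied: (1,3), (1,5), (3,2) — 3 in total.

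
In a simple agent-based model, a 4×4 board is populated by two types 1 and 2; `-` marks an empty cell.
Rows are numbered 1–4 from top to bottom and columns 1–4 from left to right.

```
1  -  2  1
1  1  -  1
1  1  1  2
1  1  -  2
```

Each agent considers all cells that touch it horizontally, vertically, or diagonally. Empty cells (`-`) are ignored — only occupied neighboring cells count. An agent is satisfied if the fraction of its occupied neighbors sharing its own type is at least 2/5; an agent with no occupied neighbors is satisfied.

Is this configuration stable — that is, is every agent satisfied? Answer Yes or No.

(1,1)1 2/2 ✓
(1,3)2 0/3 ✗
(1,4)1 1/2 ✓
(2,1)1 4/4 ✓
(2,2)1 5/6 ✓
(2,4)1 2/4 ✓
(3,1)1 5/5 ✓
(3,2)1 6/6 ✓
(3,3)1 4/6 ✓
(3,4)2 1/3 ✗
(4,1)1 3/3 ✓
(4,2)1 4/4 ✓
(4,4)2 1/2 ✓
For instance (1,3) has only 0/3 same-type neighbors, below 2/5.

No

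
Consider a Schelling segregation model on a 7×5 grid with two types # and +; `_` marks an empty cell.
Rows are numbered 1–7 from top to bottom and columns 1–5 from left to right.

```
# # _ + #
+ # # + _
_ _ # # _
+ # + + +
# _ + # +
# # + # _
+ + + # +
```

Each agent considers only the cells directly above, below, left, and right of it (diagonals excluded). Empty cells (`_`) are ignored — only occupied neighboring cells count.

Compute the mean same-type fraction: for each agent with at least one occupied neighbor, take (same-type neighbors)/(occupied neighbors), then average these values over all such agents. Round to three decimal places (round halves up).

Row 1: (1,1)# 1/2 · (1,2)# 2/2 · (1,4)+ 1/2 · (1,5)# 0/1
Row 2: (2,1)+ 0/2 · (2,2)# 2/3 · (2,3)# 2/3 · (2,4)+ 1/3
Row 3: (3,3)# 2/3 · (3,4)# 1/3
Row 4: (4,1)+ 0/2 · (4,2)# 0/2 · (4,3)+ 2/4 · (4,4)+ 2/4 · (4,5)+ 2/2
Row 5: (5,1)# 1/2 · (5,3)+ 2/3 · (5,4)# 1/4 · (5,5)+ 1/2
Row 6: (6,1)# 2/3 · (6,2)# 1/3 · (6,3)+ 2/4 · (6,4)# 2/3
Row 7: (7,1)+ 1/2 · (7,2)+ 2/3 · (7,3)+ 2/3 · (7,4)# 1/3 · (7,5)+ 0/1
Sum over 28 agents: 1/2 + 2/2 + 1/2 + 0/1 + 0/2 + 2/3 + 2/3 + 1/3 + 2/3 + 1/3 + 0/2 + 0/2 + 2/4 + 2/4 + 2/2 + 1/2 + 2/3 + 1/4 + 1/2 + 2/3 + 1/3 + 2/4 + 2/3 + 1/2 + 2/3 + 2/3 + 1/3 + 0/1 = 155/12; mean = 155/12 ÷ 28 = 155/336 = 0.461309… → 0.461.

0.461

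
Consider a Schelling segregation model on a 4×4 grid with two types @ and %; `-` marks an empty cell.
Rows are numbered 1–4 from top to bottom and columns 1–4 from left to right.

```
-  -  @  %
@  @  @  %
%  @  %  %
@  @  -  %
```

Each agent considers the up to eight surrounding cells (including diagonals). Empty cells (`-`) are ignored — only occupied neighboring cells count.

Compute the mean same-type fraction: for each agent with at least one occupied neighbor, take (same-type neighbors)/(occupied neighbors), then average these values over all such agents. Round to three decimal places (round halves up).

0.558

Row 1: (1,3)@ 2/4 · (1,4)% 1/3
Row 2: (2,1)@ 2/3 · (2,2)@ 4/6 · (2,3)@ 3/7 · (2,4)% 3/5
Row 3: (3,1)% 0/5 · (3,2)@ 5/7 · (3,3)% 3/7 · (3,4)% 3/4
Row 4: (4,1)@ 2/3 · (4,2)@ 2/4 · (4,4)% 2/2
Sum over 13 agents: 2/4 + 1/3 + 2/3 + 4/6 + 3/7 + 3/5 + 0/5 + 5/7 + 3/7 + 3/4 + 2/3 + 2/4 + 2/2 = 3047/420; mean = 3047/420 ÷ 13 = 3047/5460 = 0.558058… → 0.558.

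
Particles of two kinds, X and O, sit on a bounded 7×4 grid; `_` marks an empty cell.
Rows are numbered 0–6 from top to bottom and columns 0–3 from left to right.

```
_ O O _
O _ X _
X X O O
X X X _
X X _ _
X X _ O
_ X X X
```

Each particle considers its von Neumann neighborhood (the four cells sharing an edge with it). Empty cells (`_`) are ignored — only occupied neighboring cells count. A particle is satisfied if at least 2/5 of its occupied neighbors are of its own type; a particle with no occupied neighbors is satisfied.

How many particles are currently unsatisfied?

Row 0: (0,1)O 1/1 ✓ · (0,2)O 1/2 ✓
Row 1: (1,0)O 0/1 ✗ · (1,2)X 0/2 ✗
Row 2: (2,0)X 2/3 ✓ · (2,1)X 2/3 ✓ · (2,2)O 1/4 ✗ · (2,3)O 1/1 ✓
Row 3: (3,0)X 3/3 ✓ · (3,1)X 4/4 ✓ · (3,2)X 1/2 ✓
Row 4: (4,0)X 3/3 ✓ · (4,1)X 3/3 ✓
Row 5: (5,0)X 2/2 ✓ · (5,1)X 3/3 ✓ · (5,3)O 0/1 ✗
Row 6: (6,1)X 2/2 ✓ · (6,2)X 2/2 ✓ · (6,3)X 1/2 ✓
Unsatisfied: (1,0), (1,2), (2,2), (5,3) — 4 in total.

4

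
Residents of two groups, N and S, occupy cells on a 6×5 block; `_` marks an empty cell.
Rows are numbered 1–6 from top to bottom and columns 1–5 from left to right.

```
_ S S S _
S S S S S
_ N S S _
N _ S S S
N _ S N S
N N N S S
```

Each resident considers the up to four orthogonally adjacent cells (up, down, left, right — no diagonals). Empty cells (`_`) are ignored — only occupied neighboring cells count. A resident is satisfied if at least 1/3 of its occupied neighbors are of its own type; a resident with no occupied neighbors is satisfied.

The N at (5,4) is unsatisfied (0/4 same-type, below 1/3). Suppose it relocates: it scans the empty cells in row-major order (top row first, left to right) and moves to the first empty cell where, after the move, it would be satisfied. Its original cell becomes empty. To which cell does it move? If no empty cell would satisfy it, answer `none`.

(3,1)

Vacating (5,4). Empty cells in order:
  (1,1): 0/2 same-type → still unsatisfied.
  (1,5): 0/2 same-type → still unsatisfied.
  (3,1): 2/3 same-type → satisfied — stop here.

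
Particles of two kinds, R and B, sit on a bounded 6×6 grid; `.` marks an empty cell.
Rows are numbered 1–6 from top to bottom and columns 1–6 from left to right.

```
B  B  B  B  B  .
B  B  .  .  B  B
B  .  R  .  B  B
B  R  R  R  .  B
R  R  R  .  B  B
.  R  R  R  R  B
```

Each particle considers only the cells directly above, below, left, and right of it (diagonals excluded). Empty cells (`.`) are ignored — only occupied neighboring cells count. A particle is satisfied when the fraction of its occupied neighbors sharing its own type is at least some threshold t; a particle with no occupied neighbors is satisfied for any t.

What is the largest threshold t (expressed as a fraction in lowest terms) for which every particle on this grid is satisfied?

(1,1)B 2/2
(1,2)B 3/3
(1,3)B 2/2
(1,4)B 2/2
(1,5)B 2/2
(2,1)B 3/3
(2,2)B 2/2
(2,5)B 3/3
(2,6)B 2/2
(3,1)B 2/2
(3,3)R 1/1
(3,5)B 2/2
(3,6)B 3/3
(4,1)B 1/3
(4,2)R 2/3
(4,3)R 4/4
(4,4)R 1/1
(4,6)B 2/2
(5,1)R 1/2
(5,2)R 4/4
(5,3)R 3/3
(5,5)B 1/2
(5,6)B 3/3
(6,2)R 2/2
(6,3)R 3/3
(6,4)R 2/2
(6,5)R 1/3
(6,6)B 1/2
The smallest same-type fraction is 1/3 at (4,1), which reduces to 1/3. Any threshold above that leaves this particle unsatisfied.

1/3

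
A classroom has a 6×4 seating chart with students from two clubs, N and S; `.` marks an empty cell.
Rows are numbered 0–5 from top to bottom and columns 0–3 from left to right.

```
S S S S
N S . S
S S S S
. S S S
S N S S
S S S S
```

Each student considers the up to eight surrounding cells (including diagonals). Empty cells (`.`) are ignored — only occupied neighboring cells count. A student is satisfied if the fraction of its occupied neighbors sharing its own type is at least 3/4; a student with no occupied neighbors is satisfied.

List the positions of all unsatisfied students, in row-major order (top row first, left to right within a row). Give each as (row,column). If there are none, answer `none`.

(0,0), (1,0), (4,1), (5,0)

(0,0)S 2/3 not
(0,1)S 3/4 satisfied
(0,2)S 4/4 satisfied
(0,3)S 2/2 satisfied
(1,0)N 0/5 not
(1,1)S 6/7 satisfied
(1,3)S 4/4 satisfied
(2,0)S 3/4 satisfied
(2,1)S 5/6 satisfied
(2,2)S 7/7 satisfied
(2,3)S 4/4 satisfied
(3,1)S 6/7 satisfied
(3,2)S 7/8 satisfied
(3,3)S 5/5 satisfied
(4,0)S 3/4 satisfied
(4,1)N 0/7 not
(4,2)S 7/8 satisfied
(4,3)S 5/5 satisfied
(5,0)S 2/3 not
(5,1)S 4/5 satisfied
(5,2)S 4/5 satisfied
(5,3)S 3/3 satisfied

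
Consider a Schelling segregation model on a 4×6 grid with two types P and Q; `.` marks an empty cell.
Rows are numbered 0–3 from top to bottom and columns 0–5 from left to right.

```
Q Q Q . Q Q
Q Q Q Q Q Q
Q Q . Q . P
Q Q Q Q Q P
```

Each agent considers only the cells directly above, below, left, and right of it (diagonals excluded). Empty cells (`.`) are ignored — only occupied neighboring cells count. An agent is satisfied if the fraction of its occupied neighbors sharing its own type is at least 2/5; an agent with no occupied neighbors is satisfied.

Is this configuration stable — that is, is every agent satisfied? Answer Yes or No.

Yes

Row 0: (0,0)Q 2/2 ok · (0,1)Q 3/3 ok · (0,2)Q 2/2 ok · (0,4)Q 2/2 ok · (0,5)Q 2/2 ok
Row 1: (1,0)Q 3/3 ok · (1,1)Q 4/4 ok · (1,2)Q 3/3 ok · (1,3)Q 3/3 ok · (1,4)Q 3/3 ok · (1,5)Q 2/3 ok
Row 2: (2,0)Q 3/3 ok · (2,1)Q 3/3 ok · (2,3)Q 2/2 ok · (2,5)P 1/2 ok
Row 3: (3,0)Q 2/2 ok · (3,1)Q 3/3 ok · (3,2)Q 2/2 ok · (3,3)Q 3/3 ok · (3,4)Q 1/2 ok · (3,5)P 1/2 ok
All meet the threshold, so the configuration is stable.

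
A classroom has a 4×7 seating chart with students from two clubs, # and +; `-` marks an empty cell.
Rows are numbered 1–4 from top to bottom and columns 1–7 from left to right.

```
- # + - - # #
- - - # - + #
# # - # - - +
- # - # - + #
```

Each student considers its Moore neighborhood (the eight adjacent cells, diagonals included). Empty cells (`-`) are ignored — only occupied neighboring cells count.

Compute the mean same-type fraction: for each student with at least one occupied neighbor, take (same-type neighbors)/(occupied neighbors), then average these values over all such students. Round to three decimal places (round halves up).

0.572

Row 1: (1,2)# 0/1 · (1,3)+ 0/2 · (1,6)# 2/3 · (1,7)# 2/3
Row 2: (2,4)# 1/2 · (2,6)+ 1/4 · (2,7)# 2/4
Row 3: (3,1)# 2/2 · (3,2)# 2/2 · (3,4)# 2/2 · (3,7)+ 2/4
Row 4: (4,2)# 2/2 · (4,4)# 1/1 · (4,6)+ 1/2 · (4,7)# 0/2
Sum over 15 students: 0/1 + 0/2 + 2/3 + 2/3 + 1/2 + 1/4 + 2/4 + 2/2 + 2/2 + 2/2 + 2/4 + 2/2 + 1/1 + 1/2 + 0/2 = 103/12; mean = 103/12 ÷ 15 = 103/180 = 0.572222… → 0.572.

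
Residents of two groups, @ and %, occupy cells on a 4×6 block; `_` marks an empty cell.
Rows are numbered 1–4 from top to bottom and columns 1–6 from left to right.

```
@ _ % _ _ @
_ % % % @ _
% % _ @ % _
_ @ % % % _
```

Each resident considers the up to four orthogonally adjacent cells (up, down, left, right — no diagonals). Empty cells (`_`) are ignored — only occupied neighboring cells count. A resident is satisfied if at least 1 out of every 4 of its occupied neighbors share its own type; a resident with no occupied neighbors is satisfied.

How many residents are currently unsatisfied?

(1,1)@ 0/0 satisfied
(1,3)% 1/1 satisfied
(1,6)@ 0/0 satisfied
(2,2)% 2/2 satisfied
(2,3)% 3/3 satisfied
(2,4)% 1/3 satisfied
(2,5)@ 0/2 not
(3,1)% 1/1 satisfied
(3,2)% 2/3 satisfied
(3,4)@ 0/3 not
(3,5)% 1/3 satisfied
(4,2)@ 0/2 not
(4,3)% 1/2 satisfied
(4,4)% 2/3 satisfied
(4,5)% 2/2 satisfied
Unsatisfied: (2,5), (3,4), (4,2) — 3 in total.

3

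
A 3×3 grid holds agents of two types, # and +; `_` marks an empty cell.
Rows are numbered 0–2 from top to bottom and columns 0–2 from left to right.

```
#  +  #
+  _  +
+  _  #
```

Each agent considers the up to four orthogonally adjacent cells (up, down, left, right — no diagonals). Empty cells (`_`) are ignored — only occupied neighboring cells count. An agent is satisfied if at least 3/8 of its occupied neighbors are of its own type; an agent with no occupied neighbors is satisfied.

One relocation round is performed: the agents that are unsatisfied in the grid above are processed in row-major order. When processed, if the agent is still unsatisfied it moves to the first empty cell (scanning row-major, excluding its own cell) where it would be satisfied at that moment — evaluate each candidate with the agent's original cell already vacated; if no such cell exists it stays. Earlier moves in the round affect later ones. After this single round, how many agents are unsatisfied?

Initially unsatisfied (in order): (0,0), (0,1), (0,2), (1,2), (2,2).
  (0,0) → (2,1).
  (0,1) → (0,0).
  (0,2): no empty cell satisfies it; stays.
  (1,2) → (0,1).
  (2,2): now satisfied by earlier moves; stays.
Resulting grid:
+ + #
+ _ _
+ # #
Unsatisfied now: (0,2).

1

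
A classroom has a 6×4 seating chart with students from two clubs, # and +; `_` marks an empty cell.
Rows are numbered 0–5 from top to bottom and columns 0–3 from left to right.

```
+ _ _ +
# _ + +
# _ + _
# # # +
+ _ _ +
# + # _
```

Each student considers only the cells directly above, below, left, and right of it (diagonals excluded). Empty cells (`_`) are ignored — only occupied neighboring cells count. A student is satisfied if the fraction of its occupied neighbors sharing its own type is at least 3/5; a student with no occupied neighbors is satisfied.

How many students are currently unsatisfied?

9

(0,0)+ 0/1 unhappy
(0,3)+ 1/1 ok
(1,0)# 1/2 unhappy
(1,2)+ 2/2 ok
(1,3)+ 2/2 ok
(2,0)# 2/2 ok
(2,2)+ 1/2 unhappy
(3,0)# 2/3 ok
(3,1)# 2/2 ok
(3,2)# 1/3 unhappy
(3,3)+ 1/2 unhappy
(4,0)+ 0/2 unhappy
(4,3)+ 1/1 ok
(5,0)# 0/2 unhappy
(5,1)+ 0/2 unhappy
(5,2)# 0/1 unhappy
Unsatisfied: (0,0), (1,0), (2,2), (3,2), (3,3), (4,0), (5,0), (5,1), (5,2) — 9 in total.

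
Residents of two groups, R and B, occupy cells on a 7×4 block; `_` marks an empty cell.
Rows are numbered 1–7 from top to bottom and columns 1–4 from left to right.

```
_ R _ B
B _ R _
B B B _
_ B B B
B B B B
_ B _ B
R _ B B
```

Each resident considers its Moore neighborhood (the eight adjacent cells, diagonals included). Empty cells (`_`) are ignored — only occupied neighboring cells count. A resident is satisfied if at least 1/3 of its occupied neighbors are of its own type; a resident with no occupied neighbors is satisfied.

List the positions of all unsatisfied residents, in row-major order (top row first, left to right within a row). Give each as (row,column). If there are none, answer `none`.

(1,4), (2,3), (7,1)

(1,2)R 1/2 ✓
(1,4)B 0/1 ✗
(2,1)B 2/3 ✓
(2,3)R 1/4 ✗
(3,1)B 3/3 ✓
(3,2)B 5/6 ✓
(3,3)B 4/5 ✓
(4,2)B 7/7 ✓
(4,3)B 7/7 ✓
(4,4)B 4/4 ✓
(5,1)B 3/3 ✓
(5,2)B 5/5 ✓
(5,3)B 7/7 ✓
(5,4)B 4/4 ✓
(6,2)B 4/5 ✓
(6,4)B 4/4 ✓
(7,1)R 0/1 ✗
(7,3)B 3/3 ✓
(7,4)B 2/2 ✓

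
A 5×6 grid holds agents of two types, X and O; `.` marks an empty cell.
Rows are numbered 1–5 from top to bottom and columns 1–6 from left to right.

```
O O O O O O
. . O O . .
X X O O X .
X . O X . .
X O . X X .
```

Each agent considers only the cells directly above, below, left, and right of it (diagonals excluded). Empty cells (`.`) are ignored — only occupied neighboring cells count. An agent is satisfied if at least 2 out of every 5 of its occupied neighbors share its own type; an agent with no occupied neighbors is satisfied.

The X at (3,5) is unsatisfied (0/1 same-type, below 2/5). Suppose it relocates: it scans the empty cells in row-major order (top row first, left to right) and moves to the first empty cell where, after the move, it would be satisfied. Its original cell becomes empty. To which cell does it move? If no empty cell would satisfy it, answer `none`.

(2,1)

Vacating (3,5). Empty cells in order:
  (2,1): 1/2 same-type → satisfied — stop here.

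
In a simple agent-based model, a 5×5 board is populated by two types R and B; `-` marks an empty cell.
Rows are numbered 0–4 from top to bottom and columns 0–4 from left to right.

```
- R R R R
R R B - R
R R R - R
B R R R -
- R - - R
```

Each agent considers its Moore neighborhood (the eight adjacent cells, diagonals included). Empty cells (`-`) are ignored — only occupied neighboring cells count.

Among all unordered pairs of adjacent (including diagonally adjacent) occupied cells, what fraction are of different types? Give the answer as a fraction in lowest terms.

Scan each occupied cell's neighbors to the right and below (and the two forward diagonals) so each pair is counted once.
From row 0: 3 unlike of 11 pairs (running 3/11).
From row 1: 3 unlike of 10 pairs (running 6/21).
From row 2: 2 unlike of 11 pairs (running 8/32).
From row 3: 2 unlike of 7 pairs (running 10/39).
Total adjacent occupied pairs: 39; unlike-type pairs: 10.
10/39 is already in lowest terms.

10/39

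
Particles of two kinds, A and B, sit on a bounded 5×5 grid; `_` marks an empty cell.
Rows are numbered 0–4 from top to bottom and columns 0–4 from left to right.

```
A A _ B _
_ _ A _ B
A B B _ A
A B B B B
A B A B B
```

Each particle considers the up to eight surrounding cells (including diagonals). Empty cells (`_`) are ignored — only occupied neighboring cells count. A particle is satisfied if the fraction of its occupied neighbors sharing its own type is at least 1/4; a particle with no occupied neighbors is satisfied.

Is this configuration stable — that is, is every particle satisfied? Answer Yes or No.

No

(0,0)A 1/1 ✓
(0,1)A 2/2 ✓
(0,3)B 1/2 ✓
(1,2)A 1/4 ✓
(1,4)B 1/2 ✓
(2,0)A 1/3 ✓
(2,1)B 3/6 ✓
(2,2)B 4/5 ✓
(2,4)A 0/3 ✗
(3,0)A 2/5 ✓
(3,1)B 4/8 ✓
(3,2)B 6/7 ✓
(3,3)B 5/7 ✓
(3,4)B 3/4 ✓
(4,0)A 1/3 ✓
(4,1)B 2/5 ✓
(4,2)A 0/5 ✗
(4,3)B 4/5 ✓
(4,4)B 3/3 ✓
For instance (2,4) has only 0/3 same-type neighbors, below 1/4.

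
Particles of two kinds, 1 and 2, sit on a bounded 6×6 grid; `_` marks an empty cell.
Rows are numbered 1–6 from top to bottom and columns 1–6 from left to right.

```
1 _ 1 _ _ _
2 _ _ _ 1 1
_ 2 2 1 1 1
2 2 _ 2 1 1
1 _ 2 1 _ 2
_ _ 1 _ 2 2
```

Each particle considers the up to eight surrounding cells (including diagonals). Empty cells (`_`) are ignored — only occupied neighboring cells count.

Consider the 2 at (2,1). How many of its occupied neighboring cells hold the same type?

1

Occupied neighbors of (2,1): (1,1)=1, (3,2)=2.
Same type (2): 1 of 2.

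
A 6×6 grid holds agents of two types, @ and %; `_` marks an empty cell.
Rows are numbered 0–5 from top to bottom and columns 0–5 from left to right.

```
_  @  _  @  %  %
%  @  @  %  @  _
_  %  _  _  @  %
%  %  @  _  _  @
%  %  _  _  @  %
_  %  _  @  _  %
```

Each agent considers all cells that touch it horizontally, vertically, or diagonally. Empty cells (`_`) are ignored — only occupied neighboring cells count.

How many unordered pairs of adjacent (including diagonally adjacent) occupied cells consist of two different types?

20

Scan each occupied cell's neighbors to the right and below (and the two forward diagonals) so each pair is counted once.
Row 0: @(0,1)–@(1,1)= @(0,1)–@(1,2)= @(0,1)–%(1,0)≠ @(0,3)–%(0,4)≠ @(0,3)–%(1,3)≠ @(0,3)–@(1,4)= @(0,3)–@(1,2)= %(0,4)–%(0,5)= %(0,4)–@(1,4)≠ %(0,4)–%(1,3)= %(0,5)–@(1,4)≠  → 5/11 unlike.
Row 1: %(1,0)–@(1,1)≠ %(1,0)–%(2,1)= @(1,1)–@(1,2)= @(1,1)–%(2,1)≠ @(1,2)–%(1,3)≠ @(1,2)–%(2,1)≠ %(1,3)–@(1,4)≠ %(1,3)–@(2,4)≠ @(1,4)–@(2,4)= @(1,4)–%(2,5)≠  → 7/10 unlike.
Row 2: %(2,1)–%(3,1)= %(2,1)–@(3,2)≠ %(2,1)–%(3,0)= @(2,4)–%(2,5)≠ @(2,4)–@(3,5)= %(2,5)–@(3,5)≠  → 3/6 unlike.
Row 3: %(3,0)–%(3,1)= %(3,0)–%(4,0)= %(3,0)–%(4,1)= %(3,1)–@(3,2)≠ %(3,1)–%(4,1)= %(3,1)–%(4,0)= @(3,2)–%(4,1)≠ @(3,5)–%(4,5)≠ @(3,5)–@(4,4)=  → 3/9 unlike.
Row 4: %(4,0)–%(4,1)= %(4,0)–%(5,1)= %(4,1)–%(5,1)= @(4,4)–%(4,5)≠ @(4,4)–%(5,5)≠ @(4,4)–@(5,3)= %(4,5)–%(5,5)=  → 2/7 unlike.
Total adjacent occupied pairs: 43; unlike-type pairs: 20.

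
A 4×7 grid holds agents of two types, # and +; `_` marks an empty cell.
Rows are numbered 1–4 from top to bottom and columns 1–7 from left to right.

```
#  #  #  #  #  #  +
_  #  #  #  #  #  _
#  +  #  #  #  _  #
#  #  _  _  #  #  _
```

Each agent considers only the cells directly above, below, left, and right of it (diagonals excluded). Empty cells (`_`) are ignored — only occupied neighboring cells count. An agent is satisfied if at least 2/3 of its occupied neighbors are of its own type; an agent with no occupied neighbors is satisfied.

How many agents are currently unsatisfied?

(1,1)# 1/1 ✓
(1,2)# 3/3 ✓
(1,3)# 3/3 ✓
(1,4)# 3/3 ✓
(1,5)# 3/3 ✓
(1,6)# 2/3 ✓
(1,7)+ 0/1 ✗
(2,2)# 2/3 ✓
(2,3)# 4/4 ✓
(2,4)# 4/4 ✓
(2,5)# 4/4 ✓
(2,6)# 2/2 ✓
(3,1)# 1/2 ✗
(3,2)+ 0/4 ✗
(3,3)# 2/3 ✓
(3,4)# 3/3 ✓
(3,5)# 3/3 ✓
(3,7)# 0/0 ✓
(4,1)# 2/2 ✓
(4,2)# 1/2 ✗
(4,5)# 2/2 ✓
(4,6)# 1/1 ✓
Unsatisfied: (1,7), (3,1), (3,2), (4,2) — 4 in total.

4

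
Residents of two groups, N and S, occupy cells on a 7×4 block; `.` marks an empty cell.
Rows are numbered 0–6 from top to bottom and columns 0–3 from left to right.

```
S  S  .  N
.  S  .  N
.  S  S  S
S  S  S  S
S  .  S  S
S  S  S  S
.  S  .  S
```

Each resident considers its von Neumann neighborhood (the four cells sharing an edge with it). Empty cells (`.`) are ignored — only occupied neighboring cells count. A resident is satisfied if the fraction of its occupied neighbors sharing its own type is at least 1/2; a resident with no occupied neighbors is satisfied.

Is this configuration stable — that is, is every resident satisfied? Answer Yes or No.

(0,0)S 1/1 satisfied
(0,1)S 2/2 satisfied
(0,3)N 1/1 satisfied
(1,1)S 2/2 satisfied
(1,3)N 1/2 satisfied
(2,1)S 3/3 satisfied
(2,2)S 3/3 satisfied
(2,3)S 2/3 satisfied
(3,0)S 2/2 satisfied
(3,1)S 3/3 satisfied
(3,2)S 4/4 satisfied
(3,3)S 3/3 satisfied
(4,0)S 2/2 satisfied
(4,2)S 3/3 satisfied
(4,3)S 3/3 satisfied
(5,0)S 2/2 satisfied
(5,1)S 3/3 satisfied
(5,2)S 3/3 satisfied
(5,3)S 3/3 satisfied
(6,1)S 1/1 satisfied
(6,3)S 1/1 satisfied
All meet the threshold, so the configuration is stable.

Yes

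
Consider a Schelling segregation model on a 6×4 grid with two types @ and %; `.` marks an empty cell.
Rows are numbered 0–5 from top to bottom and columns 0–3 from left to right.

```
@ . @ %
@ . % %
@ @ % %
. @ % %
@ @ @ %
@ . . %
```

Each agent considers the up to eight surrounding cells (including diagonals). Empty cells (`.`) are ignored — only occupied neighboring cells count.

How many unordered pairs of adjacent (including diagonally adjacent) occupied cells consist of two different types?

13

Scan each occupied cell's neighbors to the right and below (and the two forward diagonals) so each pair is counted once.
From row 0: 3 unlike of 6 pairs (running 3/6).
From row 1: 1 unlike of 8 pairs (running 4/14).
From row 2: 3 unlike of 11 pairs (running 7/25).
From row 3: 4 unlike of 10 pairs (running 11/35).
From row 4: 2 unlike of 7 pairs (running 13/42).
Total adjacent occupied pairs: 42; unlike-type pairs: 13.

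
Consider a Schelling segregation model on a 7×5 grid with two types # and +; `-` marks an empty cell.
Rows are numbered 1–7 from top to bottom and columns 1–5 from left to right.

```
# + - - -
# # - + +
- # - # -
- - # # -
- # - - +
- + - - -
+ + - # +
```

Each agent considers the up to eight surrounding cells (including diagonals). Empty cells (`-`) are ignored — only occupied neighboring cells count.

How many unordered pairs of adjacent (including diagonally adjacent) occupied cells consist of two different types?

Scan each occupied cell's neighbors to the right and below (and the two forward diagonals) so each pair is counted once.
Row 1: #(1,1)–+(1,2)≠ #(1,1)–#(2,1)= #(1,1)–#(2,2)= +(1,2)–#(2,2)≠ +(1,2)–#(2,1)≠  → 3/5 unlike.
Row 2: #(2,1)–#(2,2)= #(2,1)–#(3,2)= #(2,2)–#(3,2)= +(2,4)–+(2,5)= +(2,4)–#(3,4)≠ +(2,5)–#(3,4)≠  → 2/6 unlike.
Row 3: #(3,2)–#(4,3)= #(3,4)–#(4,4)= #(3,4)–#(4,3)=  → 0/3 unlike.
Row 4: #(4,3)–#(4,4)= #(4,3)–#(5,2)= #(4,4)–+(5,5)≠  → 1/3 unlike.
Row 5: #(5,2)–+(6,2)≠  → 1/1 unlike.
Row 6: +(6,2)–+(7,2)= +(6,2)–+(7,1)=  → 0/2 unlike.
Row 7: +(7,1)–+(7,2)= #(7,4)–+(7,5)≠  → 1/2 unlike.
Total adjacent occupied pairs: 22; unlike-type pairs: 8.

8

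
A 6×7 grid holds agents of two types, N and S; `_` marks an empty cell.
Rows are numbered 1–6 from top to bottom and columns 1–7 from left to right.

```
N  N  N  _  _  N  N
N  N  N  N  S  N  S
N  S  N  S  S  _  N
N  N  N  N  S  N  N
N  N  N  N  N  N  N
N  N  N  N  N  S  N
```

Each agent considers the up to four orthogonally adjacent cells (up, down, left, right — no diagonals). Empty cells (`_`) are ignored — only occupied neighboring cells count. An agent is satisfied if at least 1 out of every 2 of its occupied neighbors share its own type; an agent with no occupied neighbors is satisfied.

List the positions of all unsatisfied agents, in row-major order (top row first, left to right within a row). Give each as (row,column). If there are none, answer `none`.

(2,4), (2,5), (2,6), (2,7), (3,2), (3,4), (4,5), (6,6)

Row 1: (1,1)N 2/2 satisfied · (1,2)N 3/3 satisfied · (1,3)N 2/2 satisfied · (1,6)N 2/2 satisfied · (1,7)N 1/2 satisfied
Row 2: (2,1)N 3/3 satisfied · (2,2)N 3/4 satisfied · (2,3)N 4/4 satisfied · (2,4)N 1/3 not · (2,5)S 1/3 not · (2,6)N 1/3 not · (2,7)S 0/3 not
Row 3: (3,1)N 2/3 satisfied · (3,2)S 0/4 not · (3,3)N 2/4 satisfied · (3,4)S 1/4 not · (3,5)S 3/3 satisfied · (3,7)N 1/2 satisfied
Row 4: (4,1)N 3/3 satisfied · (4,2)N 3/4 satisfied · (4,3)N 4/4 satisfied · (4,4)N 2/4 satisfied · (4,5)S 1/4 not · (4,6)N 2/3 satisfied · (4,7)N 3/3 satisfied
Row 5: (5,1)N 3/3 satisfied · (5,2)N 4/4 satisfied · (5,3)N 4/4 satisfied · (5,4)N 4/4 satisfied · (5,5)N 3/4 satisfied · (5,6)N 3/4 satisfied · (5,7)N 3/3 satisfied
Row 6: (6,1)N 2/2 satisfied · (6,2)N 3/3 satisfied · (6,3)N 3/3 satisfied · (6,4)N 3/3 satisfied · (6,5)N 2/3 satisfied · (6,6)S 0/3 not · (6,7)N 1/2 satisfied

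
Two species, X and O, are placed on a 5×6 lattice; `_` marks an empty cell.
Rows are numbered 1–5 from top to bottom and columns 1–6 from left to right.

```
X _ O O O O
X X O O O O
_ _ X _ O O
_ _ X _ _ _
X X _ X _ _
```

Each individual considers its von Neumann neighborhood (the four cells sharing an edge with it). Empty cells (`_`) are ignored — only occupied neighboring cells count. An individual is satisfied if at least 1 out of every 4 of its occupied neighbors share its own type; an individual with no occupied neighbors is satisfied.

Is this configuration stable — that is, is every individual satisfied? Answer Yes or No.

(1,1)X 1/1 ✓
(1,3)O 2/2 ✓
(1,4)O 3/3 ✓
(1,5)O 3/3 ✓
(1,6)O 2/2 ✓
(2,1)X 2/2 ✓
(2,2)X 1/2 ✓
(2,3)O 2/4 ✓
(2,4)O 3/3 ✓
(2,5)O 4/4 ✓
(2,6)O 3/3 ✓
(3,3)X 1/2 ✓
(3,5)O 2/2 ✓
(3,6)O 2/2 ✓
(4,3)X 1/1 ✓
(5,1)X 1/1 ✓
(5,2)X 1/1 ✓
(5,4)X 0/0 ✓
All meet the threshold, so the configuration is stable.

Yes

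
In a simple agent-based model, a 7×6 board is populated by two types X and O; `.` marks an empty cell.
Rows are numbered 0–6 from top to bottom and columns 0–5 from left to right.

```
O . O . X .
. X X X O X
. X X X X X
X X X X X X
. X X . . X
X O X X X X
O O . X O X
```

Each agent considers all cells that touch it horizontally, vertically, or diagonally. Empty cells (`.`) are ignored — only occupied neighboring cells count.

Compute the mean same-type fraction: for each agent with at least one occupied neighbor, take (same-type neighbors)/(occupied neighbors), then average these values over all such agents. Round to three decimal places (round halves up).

(0,0)O 0/1
(0,2)O 0/3
(0,4)X 2/3
(1,1)X 3/5
(1,2)X 5/6
(1,3)X 5/7
(1,4)O 0/6
(1,5)X 3/4
(2,1)X 6/6
(2,2)X 8/8
(2,3)X 7/8
(2,4)X 7/8
(2,5)X 4/5
(3,0)X 3/3
(3,1)X 6/6
(3,2)X 7/7
(3,3)X 6/6
(3,4)X 6/6
(3,5)X 4/4
(4,1)X 6/7
(4,2)X 6/7
(4,5)X 4/4
(5,0)X 1/4
(5,1)O 2/6
(5,2)X 4/6
(5,3)X 4/5
(5,4)X 5/6
(5,5)X 3/4
(6,0)O 2/3
(6,1)O 2/4
(6,3)X 3/4
(6,4)O 0/5
(6,5)X 2/3
Sum over 33 agents: 0/1 + 0/3 + 2/3 + 3/5 + 5/6 + 5/7 + 0/6 + 3/4 + 6/6 + 8/8 + 7/8 + 7/8 + 4/5 + 3/3 + 6/6 + 7/7 + 6/6 + 6/6 + 4/4 + 6/7 + 6/7 + 4/4 + 1/4 + 2/6 + 4/6 + 4/5 + 5/6 + 3/4 + 2/3 + 2/4 + 3/4 + 0/5 + 2/3 = 9679/420; mean = 9679/420 ÷ 33 = 9679/13860 = 0.698340… → 0.698.

0.698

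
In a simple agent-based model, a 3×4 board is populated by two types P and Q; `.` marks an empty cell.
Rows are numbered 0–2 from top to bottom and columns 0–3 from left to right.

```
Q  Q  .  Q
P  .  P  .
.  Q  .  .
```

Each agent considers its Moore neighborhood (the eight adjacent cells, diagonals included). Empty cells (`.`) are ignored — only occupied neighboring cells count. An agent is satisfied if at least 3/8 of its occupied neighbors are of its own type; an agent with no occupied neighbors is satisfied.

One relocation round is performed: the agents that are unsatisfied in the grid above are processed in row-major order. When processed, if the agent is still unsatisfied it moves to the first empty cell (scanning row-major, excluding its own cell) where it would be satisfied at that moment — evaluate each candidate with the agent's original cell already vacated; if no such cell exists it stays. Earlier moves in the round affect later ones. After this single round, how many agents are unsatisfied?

0

Initially unsatisfied (in order): (0,1), (0,3), (1,0), (1,2), (2,1).
  (0,1) → (0,2).
  (0,3): now satisfied by earlier moves; stays.
  (1,0) → (2,2).
  (1,2) → (2,3).
  (2,1) → (0,1).
Resulting grid:
Q Q Q Q
. . . .
. . P P
All satisfied now.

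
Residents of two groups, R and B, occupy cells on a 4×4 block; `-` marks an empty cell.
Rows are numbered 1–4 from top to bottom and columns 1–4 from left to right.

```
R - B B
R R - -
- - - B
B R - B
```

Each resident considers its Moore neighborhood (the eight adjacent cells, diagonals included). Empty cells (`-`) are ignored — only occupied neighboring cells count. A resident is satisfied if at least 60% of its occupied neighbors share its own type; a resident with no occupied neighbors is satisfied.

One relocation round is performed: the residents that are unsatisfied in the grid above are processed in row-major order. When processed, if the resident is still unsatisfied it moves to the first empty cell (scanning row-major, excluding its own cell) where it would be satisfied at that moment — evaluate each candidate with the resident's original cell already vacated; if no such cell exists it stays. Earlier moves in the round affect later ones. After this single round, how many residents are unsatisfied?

Initially unsatisfied (in order): (1,3), (4,1), (4,2).
  (1,3) → (2,3).
  (4,1) → (1,3).
  (4,2): now satisfied by earlier moves; stays.
Resulting grid:
R - B B
R R B -
- - - B
- R - B
Unsatisfied now: (2,2).

1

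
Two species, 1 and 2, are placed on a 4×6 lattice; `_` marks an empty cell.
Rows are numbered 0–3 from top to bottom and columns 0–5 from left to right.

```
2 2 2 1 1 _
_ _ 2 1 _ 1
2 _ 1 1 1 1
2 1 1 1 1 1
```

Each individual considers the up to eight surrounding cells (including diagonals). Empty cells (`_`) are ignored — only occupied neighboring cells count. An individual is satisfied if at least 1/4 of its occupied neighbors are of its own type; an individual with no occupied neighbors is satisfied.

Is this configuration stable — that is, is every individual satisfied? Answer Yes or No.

Row 0: (0,0)2 1/1 satisfied · (0,1)2 3/3 satisfied · (0,2)2 2/4 satisfied · (0,3)1 2/4 satisfied · (0,4)1 3/3 satisfied
Row 1: (1,2)2 2/6 satisfied · (1,3)1 5/7 satisfied · (1,5)1 3/3 satisfied
Row 2: (2,0)2 1/2 satisfied · (2,2)1 5/6 satisfied · (2,3)1 6/7 satisfied · (2,4)1 7/7 satisfied · (2,5)1 4/4 satisfied
Row 3: (3,0)2 1/2 satisfied · (3,1)1 2/4 satisfied · (3,2)1 4/4 satisfied · (3,3)1 5/5 satisfied · (3,4)1 5/5 satisfied · (3,5)1 3/3 satisfied
All meet the threshold, so the configuration is stable.

Yes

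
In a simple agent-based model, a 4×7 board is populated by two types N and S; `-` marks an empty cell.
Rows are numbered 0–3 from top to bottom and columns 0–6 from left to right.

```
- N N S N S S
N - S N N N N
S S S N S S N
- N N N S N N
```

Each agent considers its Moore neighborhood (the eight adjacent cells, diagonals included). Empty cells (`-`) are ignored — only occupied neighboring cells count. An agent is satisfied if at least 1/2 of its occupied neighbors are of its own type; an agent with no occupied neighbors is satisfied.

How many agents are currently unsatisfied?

(0,1)N 2/3 satisfied
(0,2)N 2/4 satisfied
(0,3)S 1/5 not
(0,4)N 3/5 satisfied
(0,5)S 1/5 not
(0,6)S 1/3 not
(1,0)N 1/3 not
(1,2)S 3/7 not
(1,3)N 4/8 satisfied
(1,4)N 4/8 satisfied
(1,5)N 4/8 satisfied
(1,6)N 2/5 not
(2,0)S 1/3 not
(2,1)S 3/6 satisfied
(2,2)S 2/7 not
(2,3)N 4/8 satisfied
(2,4)S 2/8 not
(2,5)S 2/8 not
(2,6)N 4/5 satisfied
(3,1)N 1/4 not
(3,2)N 3/5 satisfied
(3,3)N 2/5 not
(3,4)S 2/5 not
(3,5)N 2/5 not
(3,6)N 2/3 satisfied
Unsatisfied: (0,3), (0,5), (0,6), (1,0), (1,2), (1,6), (2,0), (2,2), (2,4), (2,5), (3,1), (3,3), (3,4), (3,5) — 14 in total.

14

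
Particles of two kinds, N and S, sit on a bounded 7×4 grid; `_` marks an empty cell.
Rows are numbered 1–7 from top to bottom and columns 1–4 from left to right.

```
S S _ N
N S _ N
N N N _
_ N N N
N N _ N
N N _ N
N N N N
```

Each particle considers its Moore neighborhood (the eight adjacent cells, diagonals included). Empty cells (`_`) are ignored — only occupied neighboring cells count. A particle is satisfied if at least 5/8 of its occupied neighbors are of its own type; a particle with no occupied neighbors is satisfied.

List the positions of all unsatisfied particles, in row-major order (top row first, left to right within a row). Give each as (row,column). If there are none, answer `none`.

(2,1), (2,2)

(1,1)S 2/3 ok
(1,2)S 2/3 ok
(1,4)N 1/1 ok
(2,1)N 2/5 unhappy
(2,2)S 2/6 unhappy
(2,4)N 2/2 ok
(3,1)N 3/4 ok
(3,2)N 5/6 ok
(3,3)N 5/6 ok
(4,2)N 6/6 ok
(4,3)N 6/6 ok
(4,4)N 3/3 ok
(5,1)N 4/4 ok
(5,2)N 5/5 ok
(5,4)N 3/3 ok
(6,1)N 5/5 ok
(6,2)N 6/6 ok
(6,4)N 3/3 ok
(7,1)N 3/3 ok
(7,2)N 4/4 ok
(7,3)N 4/4 ok
(7,4)N 2/2 ok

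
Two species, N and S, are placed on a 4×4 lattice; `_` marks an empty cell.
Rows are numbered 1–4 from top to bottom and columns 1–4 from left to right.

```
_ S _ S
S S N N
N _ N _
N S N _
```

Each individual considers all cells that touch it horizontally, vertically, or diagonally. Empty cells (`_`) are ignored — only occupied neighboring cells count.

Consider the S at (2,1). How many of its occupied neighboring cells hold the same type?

2

Occupied neighbors of (2,1): (1,2)=S, (2,2)=S, (3,1)=N.
Same type (S): 2 of 3.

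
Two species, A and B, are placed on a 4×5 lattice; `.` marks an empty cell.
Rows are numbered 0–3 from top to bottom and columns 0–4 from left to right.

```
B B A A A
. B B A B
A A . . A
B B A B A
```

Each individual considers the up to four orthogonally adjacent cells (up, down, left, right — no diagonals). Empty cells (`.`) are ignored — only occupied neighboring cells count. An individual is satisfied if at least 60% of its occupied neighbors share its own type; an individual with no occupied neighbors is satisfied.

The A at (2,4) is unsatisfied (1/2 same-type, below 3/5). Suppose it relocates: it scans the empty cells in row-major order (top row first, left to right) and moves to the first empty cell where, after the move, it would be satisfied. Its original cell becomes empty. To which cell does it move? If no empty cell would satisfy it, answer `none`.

(2,2)

Vacating (2,4). Empty cells in order:
  (1,0): 1/3 same-type → still unsatisfied.
  (2,2): 2/3 same-type → satisfied — stop here.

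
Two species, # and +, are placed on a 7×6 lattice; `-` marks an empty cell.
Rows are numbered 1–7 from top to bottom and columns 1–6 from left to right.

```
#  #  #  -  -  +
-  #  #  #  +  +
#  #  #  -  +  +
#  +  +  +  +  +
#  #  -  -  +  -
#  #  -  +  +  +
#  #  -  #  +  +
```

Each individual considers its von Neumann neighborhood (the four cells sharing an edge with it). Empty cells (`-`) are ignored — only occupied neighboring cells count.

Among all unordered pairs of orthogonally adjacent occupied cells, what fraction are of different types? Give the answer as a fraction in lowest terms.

Scan each occupied cell's neighbors to the right and below so each pair is counted once.
From row 1: 0 unlike of 5 pairs (running 0/5).
From row 2: 1 unlike of 8 pairs (running 1/13).
From row 3: 2 unlike of 8 pairs (running 3/21).
From row 4: 2 unlike of 8 pairs (running 5/29).
From row 5: 0 unlike of 4 pairs (running 5/33).
From row 6: 1 unlike of 8 pairs (running 6/41).
From row 7: 1 unlike of 3 pairs (running 7/44).
Total adjacent occupied pairs: 44; unlike-type pairs: 7.
7/44 is already in lowest terms.

7/44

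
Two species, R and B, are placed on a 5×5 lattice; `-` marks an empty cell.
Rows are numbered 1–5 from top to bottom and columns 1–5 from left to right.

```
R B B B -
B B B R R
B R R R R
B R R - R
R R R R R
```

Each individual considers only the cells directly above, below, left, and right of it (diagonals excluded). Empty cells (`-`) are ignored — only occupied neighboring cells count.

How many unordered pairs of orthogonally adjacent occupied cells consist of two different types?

Scan each occupied cell's neighbors to the right and below so each pair is counted once.
Row 1: R(1,1)–B(1,2)≠ R(1,1)–B(2,1)≠ B(1,2)–B(1,3)= B(1,2)–B(2,2)= B(1,3)–B(1,4)= B(1,3)–B(2,3)= B(1,4)–R(2,4)≠  → 3/7 unlike.
Row 2: B(2,1)–B(2,2)= B(2,1)–B(3,1)= B(2,2)–B(2,3)= B(2,2)–R(3,2)≠ B(2,3)–R(2,4)≠ B(2,3)–R(3,3)≠ R(2,4)–R(2,5)= R(2,4)–R(3,4)= R(2,5)–R(3,5)=  → 3/9 unlike.
Row 3: B(3,1)–R(3,2)≠ B(3,1)–B(4,1)= R(3,2)–R(3,3)= R(3,2)–R(4,2)= R(3,3)–R(3,4)= R(3,3)–R(4,3)= R(3,4)–R(3,5)= R(3,5)–R(4,5)=  → 1/8 unlike.
Row 4: B(4,1)–R(4,2)≠ B(4,1)–R(5,1)≠ R(4,2)–R(4,3)= R(4,2)–R(5,2)= R(4,3)–R(5,3)= R(4,5)–R(5,5)=  → 2/6 unlike.
Row 5: R(5,1)–R(5,2)= R(5,2)–R(5,3)= R(5,3)–R(5,4)= R(5,4)–R(5,5)=  → 0/4 unlike.
Total adjacent occupied pairs: 34; unlike-type pairs: 9.

9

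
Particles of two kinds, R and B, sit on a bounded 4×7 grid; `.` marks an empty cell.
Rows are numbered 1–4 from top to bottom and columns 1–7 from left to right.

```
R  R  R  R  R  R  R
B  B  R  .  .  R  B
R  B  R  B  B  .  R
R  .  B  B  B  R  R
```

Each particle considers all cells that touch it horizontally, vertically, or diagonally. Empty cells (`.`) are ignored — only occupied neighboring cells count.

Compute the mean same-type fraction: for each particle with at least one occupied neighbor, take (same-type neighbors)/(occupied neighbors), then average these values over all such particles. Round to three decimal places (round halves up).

0.590

(1,1)R 1/3
(1,2)R 3/5
(1,3)R 3/4
(1,4)R 3/3
(1,5)R 3/3
(1,6)R 3/4
(1,7)R 2/3
(2,1)B 2/5
(2,2)B 2/8
(2,3)R 4/7
(2,6)R 4/6
(2,7)B 0/4
(3,1)R 1/4
(3,2)B 3/7
(3,3)R 1/6
(3,4)B 4/6
(3,5)B 3/5
(3,7)R 3/4
(4,1)R 1/2
(4,3)B 3/4
(4,4)B 4/5
(4,5)B 3/4
(4,6)R 2/4
(4,7)R 2/2
Sum over 24 particles: 1/3 + 3/5 + 3/4 + 3/3 + 3/3 + 3/4 + 2/3 + 2/5 + 2/8 + 4/7 + 4/6 + 0/4 + 1/4 + 3/7 + 1/6 + 4/6 + 3/5 + 3/4 + 1/2 + 3/4 + 4/5 + 3/4 + 2/4 + 2/2 = 283/20; mean = 283/20 ÷ 24 = 283/480 = 0.589583… → 0.590.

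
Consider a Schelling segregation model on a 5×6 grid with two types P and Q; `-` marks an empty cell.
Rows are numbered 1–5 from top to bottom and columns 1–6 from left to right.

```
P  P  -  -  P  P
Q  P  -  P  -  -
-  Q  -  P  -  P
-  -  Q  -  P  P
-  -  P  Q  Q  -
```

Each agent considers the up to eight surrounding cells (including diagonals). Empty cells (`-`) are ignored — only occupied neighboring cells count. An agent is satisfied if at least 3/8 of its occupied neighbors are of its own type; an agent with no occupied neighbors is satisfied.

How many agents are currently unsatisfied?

3

(1,1)P 2/3 ✓
(1,2)P 2/3 ✓
(1,5)P 2/2 ✓
(1,6)P 1/1 ✓
(2,1)Q 1/4 ✗
(2,2)P 2/4 ✓
(2,4)P 2/2 ✓
(3,2)Q 2/3 ✓
(3,4)P 2/3 ✓
(3,6)P 2/2 ✓
(4,3)Q 2/4 ✓
(4,5)P 3/5 ✓
(4,6)P 2/3 ✓
(5,3)P 0/2 ✗
(5,4)Q 2/4 ✓
(5,5)Q 1/3 ✗
Unsatisfied: (2,1), (5,3), (5,5) — 3 in total.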